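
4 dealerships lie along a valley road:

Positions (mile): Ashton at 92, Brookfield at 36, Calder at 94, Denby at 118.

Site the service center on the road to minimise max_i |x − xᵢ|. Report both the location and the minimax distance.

location 77, max distance 41

The 1-center on a line is the midpoint of the two extreme points: leftmost at 36, rightmost at 118.
Optimal location = (36 + 118)/2 = 77; maximum distance = (118 − 36)/2 = 41.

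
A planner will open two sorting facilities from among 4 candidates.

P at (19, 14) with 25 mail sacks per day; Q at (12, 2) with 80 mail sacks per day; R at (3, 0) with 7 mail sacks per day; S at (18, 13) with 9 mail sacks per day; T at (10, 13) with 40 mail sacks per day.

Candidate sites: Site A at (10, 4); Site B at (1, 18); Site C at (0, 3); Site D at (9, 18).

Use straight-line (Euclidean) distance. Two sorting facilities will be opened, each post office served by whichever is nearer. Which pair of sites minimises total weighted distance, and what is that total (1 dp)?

Evaluate every pair (each demand assigned to the nearer of the two):
  {Site A, Site D}: total = 848.6
  {Site A, Site C}: total = 1060.7
  {Site A, Site B}: total = 1087.4
  {Site C, Site D}: total = 1558.9
  {Site B, Site D}: total = 1995.0
  {Site B, Site C}: total = 2025.3
Best pair: {Site A, Site D} with total 848.6.

{Site A, Site D}, total 848.6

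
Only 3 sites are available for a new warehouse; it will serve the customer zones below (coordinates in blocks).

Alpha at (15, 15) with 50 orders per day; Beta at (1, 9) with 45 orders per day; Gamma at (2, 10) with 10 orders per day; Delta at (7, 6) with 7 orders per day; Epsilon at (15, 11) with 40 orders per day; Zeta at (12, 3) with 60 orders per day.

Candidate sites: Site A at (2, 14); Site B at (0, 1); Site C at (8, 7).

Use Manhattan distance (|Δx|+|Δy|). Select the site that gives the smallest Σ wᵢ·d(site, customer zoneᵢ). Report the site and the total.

Site C, total 2179 blocks

Total weighted distance at each candidate:
  Site A (2, 14): total = 3001
  Site B (0, 1): total = 3889
  Site C (8, 7): total = 2179
Minimum is at Site C with total 2179 blocks.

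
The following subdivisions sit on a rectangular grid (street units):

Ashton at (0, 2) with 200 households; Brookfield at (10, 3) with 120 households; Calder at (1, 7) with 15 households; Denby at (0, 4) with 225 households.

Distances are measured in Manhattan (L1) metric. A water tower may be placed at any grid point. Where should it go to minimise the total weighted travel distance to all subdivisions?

(0, 3)

Manhattan distance separates: Σwᵢ(|x−xᵢ|+|y−yᵢ|) = Σwᵢ|x−xᵢ| + Σwᵢ|y−yᵢ|, so x and y are optimised independently as 1-D weighted medians.
Total weight W = 560; half = 280.
x-coordinate, sorted with cumulative weight:
  x=0 (Ashton, w=200) cum 200
  x=0 (Denby, w=225) cum 425  ← median
  x=1 (Calder, w=15) cum 440
  x=10 (Brookfield, w=120) cum 560
⇒ x* = 0
y-coordinate, sorted with cumulative weight:
  y=2 (Ashton, w=200) cum 200
  y=3 (Brookfield, w=120) cum 320  ← median
  y=4 (Denby, w=225) cum 545
  y=7 (Calder, w=15) cum 560
⇒ y* = 3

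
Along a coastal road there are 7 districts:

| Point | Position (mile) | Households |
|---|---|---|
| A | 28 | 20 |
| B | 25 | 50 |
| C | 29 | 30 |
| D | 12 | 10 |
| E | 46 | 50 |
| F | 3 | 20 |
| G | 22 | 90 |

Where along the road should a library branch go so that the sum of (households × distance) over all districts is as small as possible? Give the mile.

For a sum of weighted absolute distances on a line, the optimum is the weighted median (not the mean). Total weight W = 270; half-weight = 135.
Sort by position and accumulate weight:
  mile 3 (F, w=20) → cum 20
  mile 12 (D, w=10) → cum 30
  mile 22 (G, w=90) → cum 120
  mile 25 (B, w=50) → cum 170  ≥ 135 → median here
  mile 28 (A, w=20) → cum 190
  mile 29 (C, w=30) → cum 220
  mile 46 (E, w=50) → cum 270
Optimal location: mile 25.

x = 25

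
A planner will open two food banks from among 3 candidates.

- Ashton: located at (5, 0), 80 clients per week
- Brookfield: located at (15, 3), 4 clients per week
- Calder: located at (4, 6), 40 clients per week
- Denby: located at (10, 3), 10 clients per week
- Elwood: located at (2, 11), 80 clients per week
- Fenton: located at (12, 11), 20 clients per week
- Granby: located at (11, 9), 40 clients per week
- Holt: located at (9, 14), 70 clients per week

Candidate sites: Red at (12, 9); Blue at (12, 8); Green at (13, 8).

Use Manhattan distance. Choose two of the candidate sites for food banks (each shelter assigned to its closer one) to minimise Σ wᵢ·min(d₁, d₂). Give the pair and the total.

{Red, Blue}, total 3302

Evaluate every pair (each demand assigned to the nearer of the two):
  {Red, Blue}: total = 3302
  {Red, Green}: total = 3428
  {Blue, Green}: total = 3508
Best pair: {Red, Blue} with total 3302.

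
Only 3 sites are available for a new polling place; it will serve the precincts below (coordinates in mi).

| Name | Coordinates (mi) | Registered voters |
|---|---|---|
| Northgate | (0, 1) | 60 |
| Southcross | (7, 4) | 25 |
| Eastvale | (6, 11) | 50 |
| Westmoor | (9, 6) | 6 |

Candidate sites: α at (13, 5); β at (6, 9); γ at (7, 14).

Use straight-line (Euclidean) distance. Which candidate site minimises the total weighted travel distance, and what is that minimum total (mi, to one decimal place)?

Total weighted distance at each candidate:
  α (13, 5): total = 1453.9
  β (6, 9): total = 852.9
  γ (7, 14): total = 1343.5
Minimum is at β with total 852.9 mi.

β, total 852.9 mi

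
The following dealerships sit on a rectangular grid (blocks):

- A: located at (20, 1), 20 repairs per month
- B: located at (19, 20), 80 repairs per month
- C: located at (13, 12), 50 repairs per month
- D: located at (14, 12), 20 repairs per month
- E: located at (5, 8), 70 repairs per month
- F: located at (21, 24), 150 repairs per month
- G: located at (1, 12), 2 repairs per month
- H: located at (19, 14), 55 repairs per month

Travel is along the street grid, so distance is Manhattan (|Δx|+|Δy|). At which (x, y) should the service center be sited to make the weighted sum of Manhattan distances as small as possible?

Manhattan distance separates: Σwᵢ(|x−xᵢ|+|y−yᵢ|) = Σwᵢ|x−xᵢ| + Σwᵢ|y−yᵢ|, so x and y are optimised independently as 1-D weighted medians.
Total weight W = 447; half = 223.5.
x-coordinate, sorted with cumulative weight:
  x=1 (G, w=2) cum 2
  x=5 (E, w=70) cum 72
  x=13 (C, w=50) cum 122
  x=14 (D, w=20) cum 142
  x=19 (B, w=80) cum 222
  x=19 (H, w=55) cum 277  ← median
  x=20 (A, w=20) cum 297
  x=21 (F, w=150) cum 447
⇒ x* = 19
y-coordinate, sorted with cumulative weight:
  y=1 (A, w=20) cum 20
  y=8 (E, w=70) cum 90
  y=12 (C, w=50) cum 140
  y=12 (D, w=20) cum 160
  y=12 (G, w=2) cum 162
  y=14 (H, w=55) cum 217
  y=20 (B, w=80) cum 297  ← median
  y=24 (F, w=150) cum 447
⇒ y* = 20

(19, 20)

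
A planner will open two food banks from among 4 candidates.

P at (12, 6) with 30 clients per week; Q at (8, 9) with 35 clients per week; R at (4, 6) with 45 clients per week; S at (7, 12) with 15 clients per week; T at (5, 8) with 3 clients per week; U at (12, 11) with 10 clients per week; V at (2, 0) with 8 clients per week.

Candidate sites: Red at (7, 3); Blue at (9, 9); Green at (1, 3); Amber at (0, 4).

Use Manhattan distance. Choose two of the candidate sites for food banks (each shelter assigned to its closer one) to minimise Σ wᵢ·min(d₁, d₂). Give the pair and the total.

{Blue, Green}, total 657

Evaluate every pair (each demand assigned to the nearer of the two):
  {Blue, Green}: total = 657
  {Blue, Amber}: total = 673
  {Red, Blue}: total = 689
  {Red, Green}: total = 1073
  {Red, Amber}: total = 1089
  {Green, Amber}: total = 1619
Best pair: {Blue, Green} with total 657.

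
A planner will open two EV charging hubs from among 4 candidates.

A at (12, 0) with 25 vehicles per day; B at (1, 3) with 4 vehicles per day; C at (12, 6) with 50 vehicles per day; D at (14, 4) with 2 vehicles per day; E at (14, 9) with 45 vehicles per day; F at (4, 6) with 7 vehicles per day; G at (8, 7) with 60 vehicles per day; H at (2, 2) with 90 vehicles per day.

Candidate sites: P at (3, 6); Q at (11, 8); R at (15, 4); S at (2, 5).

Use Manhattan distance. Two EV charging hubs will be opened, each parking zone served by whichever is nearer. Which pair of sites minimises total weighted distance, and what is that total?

Evaluate every pair (each demand assigned to the nearer of the two):
  {Q, S}: total = 1112
  {P, Q}: total = 1286
  {R, S}: total = 1480
  {P, R}: total = 1534
  {P, S}: total = 2130
  {Q, R}: total = 2220
Best pair: {Q, S} with total 1112.

{Q, S}, total 1112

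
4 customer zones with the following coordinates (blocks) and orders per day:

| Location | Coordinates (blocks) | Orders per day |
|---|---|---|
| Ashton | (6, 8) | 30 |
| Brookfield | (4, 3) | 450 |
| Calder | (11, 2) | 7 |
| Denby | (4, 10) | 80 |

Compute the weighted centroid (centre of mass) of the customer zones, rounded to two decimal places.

(4.19, 4.24)

The minimiser of Σwᵢ‖p−pᵢ‖² is the weighted centroid p* = (Σwᵢpᵢ)/(Σwᵢ).
Σwᵢ = 567.
Σwᵢxᵢ = 30·6 + 450·4 + 7·11 + 80·4 = 2377.
Σwᵢyᵢ = 30·8 + 450·3 + 7·2 + 80·10 = 2404.
x* = 2377/567 = 4.19, y* = 2404/567 = 4.24.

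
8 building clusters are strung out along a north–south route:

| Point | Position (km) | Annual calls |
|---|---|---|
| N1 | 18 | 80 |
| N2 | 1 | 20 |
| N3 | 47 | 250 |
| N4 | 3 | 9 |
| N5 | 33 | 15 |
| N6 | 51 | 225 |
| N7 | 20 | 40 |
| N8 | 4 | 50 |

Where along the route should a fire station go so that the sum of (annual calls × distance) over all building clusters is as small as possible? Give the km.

x = 47

For a sum of weighted absolute distances on a line, the optimum is the weighted median (not the mean). Total weight W = 689; half-weight = 344.5.
Sort by position and accumulate weight:
  km 1 (N2, w=20) → cum 20
  km 3 (N4, w=9) → cum 29
  km 4 (N8, w=50) → cum 79
  km 18 (N1, w=80) → cum 159
  km 20 (N7, w=40) → cum 199
  km 33 (N5, w=15) → cum 214
  km 47 (N3, w=250) → cum 464  ≥ 344.5 → median here
  km 51 (N6, w=225) → cum 689
Optimal location: km 47.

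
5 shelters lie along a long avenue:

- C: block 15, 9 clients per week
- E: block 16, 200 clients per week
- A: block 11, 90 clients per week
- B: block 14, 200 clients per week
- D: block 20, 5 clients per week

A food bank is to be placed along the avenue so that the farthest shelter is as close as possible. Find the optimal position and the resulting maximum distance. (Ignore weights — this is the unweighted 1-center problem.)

The 1-center on a line is the midpoint of the two extreme points: leftmost at 11, rightmost at 20.
Optimal location = (11 + 20)/2 = 15.5; maximum distance = (20 − 11)/2 = 4.5.

location 15.5, max distance 4.5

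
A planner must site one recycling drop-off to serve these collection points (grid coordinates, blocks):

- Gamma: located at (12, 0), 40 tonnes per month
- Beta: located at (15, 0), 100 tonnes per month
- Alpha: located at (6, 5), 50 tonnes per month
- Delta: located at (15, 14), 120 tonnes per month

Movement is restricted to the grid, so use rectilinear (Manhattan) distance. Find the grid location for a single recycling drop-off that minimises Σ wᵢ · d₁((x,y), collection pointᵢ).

(15, 5)

Manhattan distance separates: Σwᵢ(|x−xᵢ|+|y−yᵢ|) = Σwᵢ|x−xᵢ| + Σwᵢ|y−yᵢ|, so x and y are optimised independently as 1-D weighted medians.
Total weight W = 310; half = 155.
x-coordinate, sorted with cumulative weight:
  x=6 (Alpha, w=50) cum 50
  x=12 (Gamma, w=40) cum 90
  x=15 (Beta, w=100) cum 190  ← median
  x=15 (Delta, w=120) cum 310
⇒ x* = 15
y-coordinate, sorted with cumulative weight:
  y=0 (Gamma, w=40) cum 40
  y=0 (Beta, w=100) cum 140
  y=5 (Alpha, w=50) cum 190  ← median
  y=14 (Delta, w=120) cum 310
⇒ y* = 5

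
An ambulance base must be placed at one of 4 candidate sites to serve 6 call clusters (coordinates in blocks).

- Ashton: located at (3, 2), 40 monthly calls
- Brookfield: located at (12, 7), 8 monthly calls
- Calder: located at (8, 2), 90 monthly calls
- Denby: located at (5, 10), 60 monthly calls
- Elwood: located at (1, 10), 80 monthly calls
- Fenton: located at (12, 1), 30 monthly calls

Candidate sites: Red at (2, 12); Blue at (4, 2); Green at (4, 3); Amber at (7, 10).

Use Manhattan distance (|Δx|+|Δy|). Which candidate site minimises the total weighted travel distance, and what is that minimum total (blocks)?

Blue, total 2194 blocks

Total weighted distance at each candidate:
  Red (2, 12): total = 3170
  Blue (4, 2): total = 2194
  Green (4, 3): total = 2206
  Amber (7, 10): total = 2374
Minimum is at Blue with total 2194 blocks.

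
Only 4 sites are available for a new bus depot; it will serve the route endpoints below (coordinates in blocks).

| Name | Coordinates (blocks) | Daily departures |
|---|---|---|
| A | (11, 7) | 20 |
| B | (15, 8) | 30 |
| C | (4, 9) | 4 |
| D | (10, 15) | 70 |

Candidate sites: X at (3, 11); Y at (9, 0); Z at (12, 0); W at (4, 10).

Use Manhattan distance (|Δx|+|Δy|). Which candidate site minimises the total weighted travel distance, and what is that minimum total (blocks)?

Total weighted distance at each candidate:
  X (3, 11): total = 1472
  Y (9, 0): total = 1776
  Z (12, 0): total = 1748
  W (4, 10): total = 1364
Minimum is at W with total 1364 blocks.

W, total 1364 blocks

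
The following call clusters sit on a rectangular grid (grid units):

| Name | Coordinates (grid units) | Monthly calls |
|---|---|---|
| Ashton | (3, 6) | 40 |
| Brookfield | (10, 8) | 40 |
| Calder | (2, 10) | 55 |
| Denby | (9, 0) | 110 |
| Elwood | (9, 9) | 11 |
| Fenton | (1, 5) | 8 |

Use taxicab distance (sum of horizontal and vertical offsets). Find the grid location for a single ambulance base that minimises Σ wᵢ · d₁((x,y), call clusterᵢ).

Manhattan distance separates: Σwᵢ(|x−xᵢ|+|y−yᵢ|) = Σwᵢ|x−xᵢ| + Σwᵢ|y−yᵢ|, so x and y are optimised independently as 1-D weighted medians.
Total weight W = 264; half = 132.
x-coordinate, sorted with cumulative weight:
  x=1 (Fenton, w=8) cum 8
  x=2 (Calder, w=55) cum 63
  x=3 (Ashton, w=40) cum 103
  x=9 (Denby, w=110) cum 213  ← median
  x=9 (Elwood, w=11) cum 224
  x=10 (Brookfield, w=40) cum 264
⇒ x* = 9
y-coordinate, sorted with cumulative weight:
  y=0 (Denby, w=110) cum 110
  y=5 (Fenton, w=8) cum 118
  y=6 (Ashton, w=40) cum 158  ← median
  y=8 (Brookfield, w=40) cum 198
  y=9 (Elwood, w=11) cum 209
  y=10 (Calder, w=55) cum 264
⇒ y* = 6

(9, 6)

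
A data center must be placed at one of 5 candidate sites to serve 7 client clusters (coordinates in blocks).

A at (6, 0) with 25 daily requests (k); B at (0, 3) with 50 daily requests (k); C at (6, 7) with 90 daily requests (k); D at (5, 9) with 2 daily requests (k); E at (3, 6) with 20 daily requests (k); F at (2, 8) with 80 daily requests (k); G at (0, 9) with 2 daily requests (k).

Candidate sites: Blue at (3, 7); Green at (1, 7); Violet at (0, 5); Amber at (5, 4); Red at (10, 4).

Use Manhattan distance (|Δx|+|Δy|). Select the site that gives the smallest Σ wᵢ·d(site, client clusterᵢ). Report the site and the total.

Total weighted distance at each candidate:
  Blue (3, 7): total = 1068
  Green (1, 7): total = 1238
  Violet (0, 5): total = 1601
  Amber (5, 4): total = 1455
  Red (10, 4): total = 2570
Minimum is at Blue with total 1068 blocks.

Blue, total 1068 blocks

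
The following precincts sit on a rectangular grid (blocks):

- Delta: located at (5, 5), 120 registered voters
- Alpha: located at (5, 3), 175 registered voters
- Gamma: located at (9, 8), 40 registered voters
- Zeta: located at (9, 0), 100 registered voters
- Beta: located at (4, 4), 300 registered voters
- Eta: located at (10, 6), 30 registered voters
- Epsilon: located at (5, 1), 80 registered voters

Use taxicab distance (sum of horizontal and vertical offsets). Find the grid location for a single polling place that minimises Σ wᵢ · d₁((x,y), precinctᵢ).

(5, 4)

Manhattan distance separates: Σwᵢ(|x−xᵢ|+|y−yᵢ|) = Σwᵢ|x−xᵢ| + Σwᵢ|y−yᵢ|, so x and y are optimised independently as 1-D weighted medians.
Total weight W = 845; half = 422.5.
x-coordinate, sorted with cumulative weight:
  x=4 (Beta, w=300) cum 300
  x=5 (Delta, w=120) cum 420
  x=5 (Alpha, w=175) cum 595  ← median
  x=5 (Epsilon, w=80) cum 675
  x=9 (Gamma, w=40) cum 715
  x=9 (Zeta, w=100) cum 815
  x=10 (Eta, w=30) cum 845
⇒ x* = 5
y-coordinate, sorted with cumulative weight:
  y=0 (Zeta, w=100) cum 100
  y=1 (Epsilon, w=80) cum 180
  y=3 (Alpha, w=175) cum 355
  y=4 (Beta, w=300) cum 655  ← median
  y=5 (Delta, w=120) cum 775
  y=6 (Eta, w=30) cum 805
  y=8 (Gamma, w=40) cum 845
⇒ y* = 4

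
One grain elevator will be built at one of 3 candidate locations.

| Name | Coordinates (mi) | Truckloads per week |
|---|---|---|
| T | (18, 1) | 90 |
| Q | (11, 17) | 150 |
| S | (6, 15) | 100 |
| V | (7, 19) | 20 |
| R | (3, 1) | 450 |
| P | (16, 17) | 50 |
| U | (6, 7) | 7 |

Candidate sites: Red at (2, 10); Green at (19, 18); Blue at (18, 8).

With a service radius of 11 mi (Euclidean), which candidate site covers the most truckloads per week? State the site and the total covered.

Coverage radius r = 11 mi; a point is covered iff (Δx)²+(Δy)² ≤ 11² = 121.
  Red (2, 10): covers {S, V, R, U} → 577
  Green (19, 18): covers {Q, P} → 200
  Blue (18, 8): covers {T, P} → 140
Maximum coverage at Red: 577 truckloads per week.

Red, covering 577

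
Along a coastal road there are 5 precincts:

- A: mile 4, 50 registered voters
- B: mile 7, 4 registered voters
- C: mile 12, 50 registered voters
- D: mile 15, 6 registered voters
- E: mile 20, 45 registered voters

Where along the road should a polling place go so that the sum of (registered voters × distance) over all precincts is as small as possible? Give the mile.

x = 12

For a sum of weighted absolute distances on a line, the optimum is the weighted median (not the mean). Total weight W = 155; half-weight = 77.5.
Sort by position and accumulate weight:
  mile 4 (A, w=50) → cum 50
  mile 7 (B, w=4) → cum 54
  mile 12 (C, w=50) → cum 104  ≥ 77.5 → median here
  mile 15 (D, w=6) → cum 110
  mile 20 (E, w=45) → cum 155
Optimal location: mile 12.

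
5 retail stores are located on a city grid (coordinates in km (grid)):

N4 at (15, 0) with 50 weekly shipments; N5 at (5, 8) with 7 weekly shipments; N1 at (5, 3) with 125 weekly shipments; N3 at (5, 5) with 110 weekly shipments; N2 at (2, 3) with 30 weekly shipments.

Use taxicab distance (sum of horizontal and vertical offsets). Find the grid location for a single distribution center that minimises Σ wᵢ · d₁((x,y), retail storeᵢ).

(5, 3)

Manhattan distance separates: Σwᵢ(|x−xᵢ|+|y−yᵢ|) = Σwᵢ|x−xᵢ| + Σwᵢ|y−yᵢ|, so x and y are optimised independently as 1-D weighted medians.
Total weight W = 322; half = 161.
x-coordinate, sorted with cumulative weight:
  x=2 (N2, w=30) cum 30
  x=5 (N5, w=7) cum 37
  x=5 (N1, w=125) cum 162  ← median
  x=5 (N3, w=110) cum 272
  x=15 (N4, w=50) cum 322
⇒ x* = 5
y-coordinate, sorted with cumulative weight:
  y=0 (N4, w=50) cum 50
  y=3 (N1, w=125) cum 175  ← median
  y=3 (N2, w=30) cum 205
  y=5 (N3, w=110) cum 315
  y=8 (N5, w=7) cum 322
⇒ y* = 3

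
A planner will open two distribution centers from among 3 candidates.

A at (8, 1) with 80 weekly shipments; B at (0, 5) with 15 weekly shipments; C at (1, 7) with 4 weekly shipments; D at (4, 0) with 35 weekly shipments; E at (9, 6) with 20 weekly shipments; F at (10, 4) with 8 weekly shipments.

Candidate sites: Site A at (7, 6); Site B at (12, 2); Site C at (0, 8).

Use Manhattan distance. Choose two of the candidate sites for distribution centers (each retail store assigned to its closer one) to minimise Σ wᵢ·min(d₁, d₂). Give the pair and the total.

{Site A, Site C}, total 928

Evaluate every pair (each demand assigned to the nearer of the two):
  {Site A, Site C}: total = 928
  {Site A, Site B}: total = 935
  {Site B, Site C}: total = 975
Best pair: {Site A, Site C} with total 928.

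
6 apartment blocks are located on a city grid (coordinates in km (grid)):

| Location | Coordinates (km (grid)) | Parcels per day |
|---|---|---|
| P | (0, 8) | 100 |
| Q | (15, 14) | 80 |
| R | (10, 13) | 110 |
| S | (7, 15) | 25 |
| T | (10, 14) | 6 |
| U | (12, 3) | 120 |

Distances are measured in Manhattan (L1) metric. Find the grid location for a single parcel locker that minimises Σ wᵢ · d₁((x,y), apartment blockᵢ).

Manhattan distance separates: Σwᵢ(|x−xᵢ|+|y−yᵢ|) = Σwᵢ|x−xᵢ| + Σwᵢ|y−yᵢ|, so x and y are optimised independently as 1-D weighted medians.
Total weight W = 441; half = 220.5.
x-coordinate, sorted with cumulative weight:
  x=0 (P, w=100) cum 100
  x=7 (S, w=25) cum 125
  x=10 (R, w=110) cum 235  ← median
  x=10 (T, w=6) cum 241
  x=12 (U, w=120) cum 361
  x=15 (Q, w=80) cum 441
⇒ x* = 10
y-coordinate, sorted with cumulative weight:
  y=3 (U, w=120) cum 120
  y=8 (P, w=100) cum 220
  y=13 (R, w=110) cum 330  ← median
  y=14 (Q, w=80) cum 410
  y=14 (T, w=6) cum 416
  y=15 (S, w=25) cum 441
⇒ y* = 13

(10, 13)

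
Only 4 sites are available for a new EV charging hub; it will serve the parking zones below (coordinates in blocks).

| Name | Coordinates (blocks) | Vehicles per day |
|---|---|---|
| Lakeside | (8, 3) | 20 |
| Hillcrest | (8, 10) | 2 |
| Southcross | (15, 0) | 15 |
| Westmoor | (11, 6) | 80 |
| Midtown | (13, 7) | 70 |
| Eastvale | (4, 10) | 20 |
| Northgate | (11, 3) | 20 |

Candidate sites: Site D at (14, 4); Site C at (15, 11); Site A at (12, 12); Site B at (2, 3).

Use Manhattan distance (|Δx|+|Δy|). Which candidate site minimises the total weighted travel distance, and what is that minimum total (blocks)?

Total weighted distance at each candidate:
  Site D (14, 4): total = 1319
  Site C (15, 11): total = 2101
  Site A (12, 12): total = 1877
  Site B (2, 3): total = 2756
Minimum is at Site D with total 1319 blocks.

Site D, total 1319 blocks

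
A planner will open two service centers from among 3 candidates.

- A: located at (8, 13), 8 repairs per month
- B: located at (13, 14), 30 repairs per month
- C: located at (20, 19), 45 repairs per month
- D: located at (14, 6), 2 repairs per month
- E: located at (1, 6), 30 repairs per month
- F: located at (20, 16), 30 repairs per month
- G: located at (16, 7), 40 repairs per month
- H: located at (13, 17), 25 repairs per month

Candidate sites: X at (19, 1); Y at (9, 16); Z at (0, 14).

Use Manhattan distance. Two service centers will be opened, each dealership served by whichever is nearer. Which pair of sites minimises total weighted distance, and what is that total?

{X, Y}, total 2217

Evaluate every pair (each demand assigned to the nearer of the two):
  {X, Y}: total = 2217
  {Y, Z}: total = 2237
  {X, Z}: total = 2847
Best pair: {X, Y} with total 2217.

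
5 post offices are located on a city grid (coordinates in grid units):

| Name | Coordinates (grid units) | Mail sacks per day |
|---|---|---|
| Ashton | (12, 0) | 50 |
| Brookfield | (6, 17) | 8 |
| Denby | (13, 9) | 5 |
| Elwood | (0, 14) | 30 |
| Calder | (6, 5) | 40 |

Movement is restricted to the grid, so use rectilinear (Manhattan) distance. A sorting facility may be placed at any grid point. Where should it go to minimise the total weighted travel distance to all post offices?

(6, 5)

Manhattan distance separates: Σwᵢ(|x−xᵢ|+|y−yᵢ|) = Σwᵢ|x−xᵢ| + Σwᵢ|y−yᵢ|, so x and y are optimised independently as 1-D weighted medians.
Total weight W = 133; half = 66.5.
x-coordinate, sorted with cumulative weight:
  x=0 (Elwood, w=30) cum 30
  x=6 (Brookfield, w=8) cum 38
  x=6 (Calder, w=40) cum 78  ← median
  x=12 (Ashton, w=50) cum 128
  x=13 (Denby, w=5) cum 133
⇒ x* = 6
y-coordinate, sorted with cumulative weight:
  y=0 (Ashton, w=50) cum 50
  y=5 (Calder, w=40) cum 90  ← median
  y=9 (Denby, w=5) cum 95
  y=14 (Elwood, w=30) cum 125
  y=17 (Brookfield, w=8) cum 133
⇒ y* = 5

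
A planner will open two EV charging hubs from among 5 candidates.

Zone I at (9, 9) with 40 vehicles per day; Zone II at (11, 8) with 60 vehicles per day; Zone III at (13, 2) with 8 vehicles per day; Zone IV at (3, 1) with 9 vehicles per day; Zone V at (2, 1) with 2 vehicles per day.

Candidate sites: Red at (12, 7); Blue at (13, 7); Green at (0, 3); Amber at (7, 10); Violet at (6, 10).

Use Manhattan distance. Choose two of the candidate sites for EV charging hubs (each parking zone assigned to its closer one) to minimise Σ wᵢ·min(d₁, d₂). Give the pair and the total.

Evaluate every pair (each demand assigned to the nearer of the two):
  {Red, Green}: total = 421
  {Red, Amber}: total = 433
  {Red, Violet}: total = 462
  {Blue, Amber}: total = 485
  {Blue, Green}: total = 513
  {Blue, Violet}: total = 514
  {Red, Blue}: total = 527
  {Green, Amber}: total = 645
  {Amber, Violet}: total = 726
  {Green, Violet}: total = 745
Best pair: {Red, Green} with total 421.

{Red, Green}, total 421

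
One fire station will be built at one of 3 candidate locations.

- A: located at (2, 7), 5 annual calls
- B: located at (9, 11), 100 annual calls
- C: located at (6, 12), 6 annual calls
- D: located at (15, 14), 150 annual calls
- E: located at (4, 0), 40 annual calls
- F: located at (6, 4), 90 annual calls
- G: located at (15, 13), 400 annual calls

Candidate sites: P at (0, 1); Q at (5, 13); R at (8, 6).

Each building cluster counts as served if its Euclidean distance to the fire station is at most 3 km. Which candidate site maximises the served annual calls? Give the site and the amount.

R, covering 90

Coverage radius r = 3 km; a point is covered iff (Δx)²+(Δy)² ≤ 3² = 9.
  P (0, 1): covers {none} → 0
  Q (5, 13): covers {C} → 6
  R (8, 6): covers {F} → 90
Maximum coverage at R: 90 annual calls.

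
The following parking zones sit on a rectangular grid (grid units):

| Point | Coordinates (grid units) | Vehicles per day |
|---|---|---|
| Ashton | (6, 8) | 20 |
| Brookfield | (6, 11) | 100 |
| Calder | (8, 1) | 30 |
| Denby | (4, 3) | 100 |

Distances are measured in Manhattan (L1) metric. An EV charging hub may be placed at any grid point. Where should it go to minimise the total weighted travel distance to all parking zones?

(6, 3)

Manhattan distance separates: Σwᵢ(|x−xᵢ|+|y−yᵢ|) = Σwᵢ|x−xᵢ| + Σwᵢ|y−yᵢ|, so x and y are optimised independently as 1-D weighted medians.
Total weight W = 250; half = 125.
x-coordinate, sorted with cumulative weight:
  x=4 (Denby, w=100) cum 100
  x=6 (Ashton, w=20) cum 120
  x=6 (Brookfield, w=100) cum 220  ← median
  x=8 (Calder, w=30) cum 250
⇒ x* = 6
y-coordinate, sorted with cumulative weight:
  y=1 (Calder, w=30) cum 30
  y=3 (Denby, w=100) cum 130  ← median
  y=8 (Ashton, w=20) cum 150
  y=11 (Brookfield, w=100) cum 250
⇒ y* = 3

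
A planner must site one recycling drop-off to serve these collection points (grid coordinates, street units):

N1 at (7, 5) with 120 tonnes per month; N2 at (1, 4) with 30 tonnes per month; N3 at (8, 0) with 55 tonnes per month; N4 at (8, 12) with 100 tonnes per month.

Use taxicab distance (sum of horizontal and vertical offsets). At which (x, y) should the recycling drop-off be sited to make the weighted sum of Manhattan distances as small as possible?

(8, 5)

Manhattan distance separates: Σwᵢ(|x−xᵢ|+|y−yᵢ|) = Σwᵢ|x−xᵢ| + Σwᵢ|y−yᵢ|, so x and y are optimised independently as 1-D weighted medians.
Total weight W = 305; half = 152.5.
x-coordinate, sorted with cumulative weight:
  x=1 (N2, w=30) cum 30
  x=7 (N1, w=120) cum 150
  x=8 (N3, w=55) cum 205  ← median
  x=8 (N4, w=100) cum 305
⇒ x* = 8
y-coordinate, sorted with cumulative weight:
  y=0 (N3, w=55) cum 55
  y=4 (N2, w=30) cum 85
  y=5 (N1, w=120) cum 205  ← median
  y=12 (N4, w=100) cum 305
⇒ y* = 5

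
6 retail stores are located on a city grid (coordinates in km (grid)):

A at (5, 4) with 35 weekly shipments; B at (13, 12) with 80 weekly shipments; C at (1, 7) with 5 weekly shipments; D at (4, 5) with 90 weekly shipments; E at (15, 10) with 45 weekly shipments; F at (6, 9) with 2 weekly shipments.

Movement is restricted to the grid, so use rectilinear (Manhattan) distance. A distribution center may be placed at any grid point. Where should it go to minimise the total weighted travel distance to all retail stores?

(5, 7)

Manhattan distance separates: Σwᵢ(|x−xᵢ|+|y−yᵢ|) = Σwᵢ|x−xᵢ| + Σwᵢ|y−yᵢ|, so x and y are optimised independently as 1-D weighted medians.
Total weight W = 257; half = 128.5.
x-coordinate, sorted with cumulative weight:
  x=1 (C, w=5) cum 5
  x=4 (D, w=90) cum 95
  x=5 (A, w=35) cum 130  ← median
  x=6 (F, w=2) cum 132
  x=13 (B, w=80) cum 212
  x=15 (E, w=45) cum 257
⇒ x* = 5
y-coordinate, sorted with cumulative weight:
  y=4 (A, w=35) cum 35
  y=5 (D, w=90) cum 125
  y=7 (C, w=5) cum 130  ← median
  y=9 (F, w=2) cum 132
  y=10 (E, w=45) cum 177
  y=12 (B, w=80) cum 257
⇒ y* = 7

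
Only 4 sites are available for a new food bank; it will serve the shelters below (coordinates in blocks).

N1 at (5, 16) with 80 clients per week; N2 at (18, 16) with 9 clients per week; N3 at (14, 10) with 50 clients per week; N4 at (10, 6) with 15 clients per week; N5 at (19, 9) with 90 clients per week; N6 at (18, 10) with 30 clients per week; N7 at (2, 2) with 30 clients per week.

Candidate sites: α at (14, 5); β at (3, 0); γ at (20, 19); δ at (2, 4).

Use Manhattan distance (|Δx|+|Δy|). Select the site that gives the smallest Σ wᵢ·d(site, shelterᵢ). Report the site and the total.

α, total 3590 blocks

Total weighted distance at each candidate:
  α (14, 5): total = 3590
  β (3, 0): total = 6054
  γ (20, 19): total = 4950
  δ (2, 4): total = 5202
Minimum is at α with total 3590 blocks.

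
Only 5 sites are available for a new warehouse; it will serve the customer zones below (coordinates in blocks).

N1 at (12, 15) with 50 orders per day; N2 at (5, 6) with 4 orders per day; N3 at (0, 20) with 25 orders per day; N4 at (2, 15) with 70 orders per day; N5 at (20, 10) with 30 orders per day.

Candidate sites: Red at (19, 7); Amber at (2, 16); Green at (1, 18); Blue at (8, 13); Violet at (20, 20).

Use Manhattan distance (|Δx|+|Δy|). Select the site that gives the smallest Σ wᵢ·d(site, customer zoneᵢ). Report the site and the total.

Total weighted distance at each candidate:
  Red (19, 7): total = 3480
  Amber (2, 16): total = 1542
  Green (1, 18): total = 1929
  Blue (8, 13): total = 1725
  Violet (20, 20): total = 3176
Minimum is at Amber with total 1542 blocks.

Amber, total 1542 blocks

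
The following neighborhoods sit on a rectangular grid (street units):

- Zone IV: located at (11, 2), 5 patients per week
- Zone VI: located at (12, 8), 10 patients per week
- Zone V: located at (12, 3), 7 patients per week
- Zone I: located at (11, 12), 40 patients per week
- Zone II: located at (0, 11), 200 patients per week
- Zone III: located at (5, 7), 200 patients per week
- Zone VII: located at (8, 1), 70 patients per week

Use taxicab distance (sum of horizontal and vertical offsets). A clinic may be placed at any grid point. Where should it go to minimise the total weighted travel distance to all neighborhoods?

Manhattan distance separates: Σwᵢ(|x−xᵢ|+|y−yᵢ|) = Σwᵢ|x−xᵢ| + Σwᵢ|y−yᵢ|, so x and y are optimised independently as 1-D weighted medians.
Total weight W = 532; half = 266.
x-coordinate, sorted with cumulative weight:
  x=0 (Zone II, w=200) cum 200
  x=5 (Zone III, w=200) cum 400  ← median
  x=8 (Zone VII, w=70) cum 470
  x=11 (Zone IV, w=5) cum 475
  x=11 (Zone I, w=40) cum 515
  x=12 (Zone VI, w=10) cum 525
  x=12 (Zone V, w=7) cum 532
⇒ x* = 5
y-coordinate, sorted with cumulative weight:
  y=1 (Zone VII, w=70) cum 70
  y=2 (Zone IV, w=5) cum 75
  y=3 (Zone V, w=7) cum 82
  y=7 (Zone III, w=200) cum 282  ← median
  y=8 (Zone VI, w=10) cum 292
  y=11 (Zone II, w=200) cum 492
  y=12 (Zone I, w=40) cum 532
⇒ y* = 7

(5, 7)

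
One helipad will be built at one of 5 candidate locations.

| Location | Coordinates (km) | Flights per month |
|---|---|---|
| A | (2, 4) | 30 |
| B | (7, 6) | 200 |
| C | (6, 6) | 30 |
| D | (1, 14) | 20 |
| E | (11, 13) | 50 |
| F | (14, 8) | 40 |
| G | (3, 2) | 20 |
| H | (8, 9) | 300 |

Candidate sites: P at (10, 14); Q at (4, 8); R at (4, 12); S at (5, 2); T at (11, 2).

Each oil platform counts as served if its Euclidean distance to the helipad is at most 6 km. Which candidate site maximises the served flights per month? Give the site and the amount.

Q, covering 560

Coverage radius r = 6 km; a point is covered iff (Δx)²+(Δy)² ≤ 6² = 36.
  P (10, 14): covers {E, H} → 350
  Q (4, 8): covers {A, B, C, H} → 560
  R (4, 12): covers {D, H} → 320
  S (5, 2): covers {A, B, C, G} → 280
  T (11, 2): covers {B} → 200
Maximum coverage at Q: 560 flights per month.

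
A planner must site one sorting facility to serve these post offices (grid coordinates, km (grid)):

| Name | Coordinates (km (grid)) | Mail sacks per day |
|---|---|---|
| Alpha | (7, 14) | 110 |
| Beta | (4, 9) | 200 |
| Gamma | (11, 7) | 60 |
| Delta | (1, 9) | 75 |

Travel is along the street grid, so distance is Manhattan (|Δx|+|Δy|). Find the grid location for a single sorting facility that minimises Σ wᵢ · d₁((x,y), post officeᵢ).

(4, 9)

Manhattan distance separates: Σwᵢ(|x−xᵢ|+|y−yᵢ|) = Σwᵢ|x−xᵢ| + Σwᵢ|y−yᵢ|, so x and y are optimised independently as 1-D weighted medians.
Total weight W = 445; half = 222.5.
x-coordinate, sorted with cumulative weight:
  x=1 (Delta, w=75) cum 75
  x=4 (Beta, w=200) cum 275  ← median
  x=7 (Alpha, w=110) cum 385
  x=11 (Gamma, w=60) cum 445
⇒ x* = 4
y-coordinate, sorted with cumulative weight:
  y=7 (Gamma, w=60) cum 60
  y=9 (Beta, w=200) cum 260  ← median
  y=9 (Delta, w=75) cum 335
  y=14 (Alpha, w=110) cum 445
⇒ y* = 9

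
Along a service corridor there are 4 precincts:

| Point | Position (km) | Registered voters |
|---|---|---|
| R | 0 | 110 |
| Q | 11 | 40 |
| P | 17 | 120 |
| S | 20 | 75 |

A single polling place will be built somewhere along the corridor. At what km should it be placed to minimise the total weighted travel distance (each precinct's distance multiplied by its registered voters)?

x = 17

For a sum of weighted absolute distances on a line, the optimum is the weighted median (not the mean). Total weight W = 345; half-weight = 172.5.
Sort by position and accumulate weight:
  km 0 (R, w=110) → cum 110
  km 11 (Q, w=40) → cum 150
  km 17 (P, w=120) → cum 270  ≥ 172.5 → median here
  km 20 (S, w=75) → cum 345
Optimal location: km 17.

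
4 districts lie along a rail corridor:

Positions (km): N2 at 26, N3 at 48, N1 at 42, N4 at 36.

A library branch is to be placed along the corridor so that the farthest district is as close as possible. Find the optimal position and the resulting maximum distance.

The 1-center on a line is the midpoint of the two extreme points: leftmost at 26, rightmost at 48.
Optimal location = (26 + 48)/2 = 37; maximum distance = (48 − 26)/2 = 11.

location 37, max distance 11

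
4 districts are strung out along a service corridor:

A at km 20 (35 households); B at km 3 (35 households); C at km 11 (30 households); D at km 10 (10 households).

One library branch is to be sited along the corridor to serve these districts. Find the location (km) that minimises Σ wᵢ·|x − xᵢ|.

For a sum of weighted absolute distances on a line, the optimum is the weighted median (not the mean). Total weight W = 110; half-weight = 55.
Sort by position and accumulate weight:
  km 3 (B, w=35) → cum 35
  km 10 (D, w=10) → cum 45
  km 11 (C, w=30) → cum 75  ≥ 55 → median here
  km 20 (A, w=35) → cum 110
Optimal location: km 11.

x = 11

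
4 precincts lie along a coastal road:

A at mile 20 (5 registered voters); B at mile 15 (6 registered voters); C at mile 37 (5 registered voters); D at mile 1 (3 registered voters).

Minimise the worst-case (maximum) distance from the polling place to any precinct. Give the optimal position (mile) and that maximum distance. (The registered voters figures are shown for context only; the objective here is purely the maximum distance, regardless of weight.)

location 19, max distance 18

The 1-center on a line is the midpoint of the two extreme points: leftmost at 1, rightmost at 37.
Optimal location = (1 + 37)/2 = 19; maximum distance = (37 − 1)/2 = 18.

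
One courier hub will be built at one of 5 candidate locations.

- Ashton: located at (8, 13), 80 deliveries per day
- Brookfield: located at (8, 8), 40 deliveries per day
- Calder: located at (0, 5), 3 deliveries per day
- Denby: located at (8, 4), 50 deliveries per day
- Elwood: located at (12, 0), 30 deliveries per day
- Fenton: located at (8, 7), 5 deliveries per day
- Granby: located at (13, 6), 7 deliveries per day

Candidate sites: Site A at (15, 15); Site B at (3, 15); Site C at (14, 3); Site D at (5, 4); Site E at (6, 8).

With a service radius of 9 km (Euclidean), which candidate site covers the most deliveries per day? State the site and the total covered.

Coverage radius r = 9 km; a point is covered iff (Δx)²+(Δy)² ≤ 9² = 81.
  Site A (15, 15): covers {Ashton} → 80
  Site B (3, 15): covers {Ashton, Brookfield} → 120
  Site C (14, 3): covers {Brookfield, Denby, Elwood, Fenton, Granby} → 132
  Site D (5, 4): covers {Brookfield, Calder, Denby, Elwood, Fenton, Granby} → 135
  Site E (6, 8): covers {Ashton, Brookfield, Calder, Denby, Fenton, Granby} → 185
Maximum coverage at Site E: 185 deliveries per day.

Site E, covering 185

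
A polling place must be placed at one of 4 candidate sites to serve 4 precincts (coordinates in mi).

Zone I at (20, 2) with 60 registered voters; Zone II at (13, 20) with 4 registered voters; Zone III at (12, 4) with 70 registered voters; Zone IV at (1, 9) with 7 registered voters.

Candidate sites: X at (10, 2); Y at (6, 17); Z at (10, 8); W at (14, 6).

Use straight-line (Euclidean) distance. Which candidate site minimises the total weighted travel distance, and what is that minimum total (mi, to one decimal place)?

Total weighted distance at each candidate:
  X (10, 2): total = 950.8
  Y (6, 17): total = 2329.8
  Z (10, 8): total = 1125.6
  W (14, 6): total = 780.2
Minimum is at W with total 780.2 mi.

W, total 780.2 mi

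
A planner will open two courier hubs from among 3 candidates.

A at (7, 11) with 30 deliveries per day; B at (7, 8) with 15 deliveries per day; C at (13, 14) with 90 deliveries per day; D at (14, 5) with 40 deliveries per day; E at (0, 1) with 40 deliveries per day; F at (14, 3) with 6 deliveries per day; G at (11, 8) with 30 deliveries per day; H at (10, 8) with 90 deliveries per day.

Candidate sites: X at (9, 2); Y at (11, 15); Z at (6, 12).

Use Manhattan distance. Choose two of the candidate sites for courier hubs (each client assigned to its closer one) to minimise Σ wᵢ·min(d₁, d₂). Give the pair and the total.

Evaluate every pair (each demand assigned to the nearer of the two):
  {X, Y}: total = 2226
  {X, Z}: total = 2571
  {Y, Z}: total = 2625
Best pair: {X, Y} with total 2226.

{X, Y}, total 2226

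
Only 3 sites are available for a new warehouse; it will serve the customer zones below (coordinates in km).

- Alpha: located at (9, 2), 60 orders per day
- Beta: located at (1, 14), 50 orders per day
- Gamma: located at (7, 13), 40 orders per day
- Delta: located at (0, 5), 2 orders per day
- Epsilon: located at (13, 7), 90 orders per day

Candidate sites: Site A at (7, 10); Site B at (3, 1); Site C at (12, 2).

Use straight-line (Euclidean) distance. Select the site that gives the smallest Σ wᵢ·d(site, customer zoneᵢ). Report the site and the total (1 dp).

Site A, total 1596.3 km

Total weighted distance at each candidate:
  Site A (7, 10): total = 1596.3
  Site B (3, 1): total = 2588.1
  Site C (12, 2): total = 1960.9
Minimum is at Site A with total 1596.3 km.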